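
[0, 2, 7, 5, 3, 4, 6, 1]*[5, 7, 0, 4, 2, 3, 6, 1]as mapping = [0→5, 1→0, 2→1, 3→3, 4→4, 5→2, 6→6, 7→7]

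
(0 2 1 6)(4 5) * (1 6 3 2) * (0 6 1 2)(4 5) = (0 2 1 3)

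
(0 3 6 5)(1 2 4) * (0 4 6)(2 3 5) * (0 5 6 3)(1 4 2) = (0 6 1)(2 3 5)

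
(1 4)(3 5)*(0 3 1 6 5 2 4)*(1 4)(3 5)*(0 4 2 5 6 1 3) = (0 6)(1 4)(2 3 5)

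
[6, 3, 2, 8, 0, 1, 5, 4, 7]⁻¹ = [4, 5, 2, 1, 7, 6, 0, 8, 3]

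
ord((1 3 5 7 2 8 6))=7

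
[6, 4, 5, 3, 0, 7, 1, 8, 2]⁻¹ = [4, 6, 8, 3, 1, 2, 0, 5, 7]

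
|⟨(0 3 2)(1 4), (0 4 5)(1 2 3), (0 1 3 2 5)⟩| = 720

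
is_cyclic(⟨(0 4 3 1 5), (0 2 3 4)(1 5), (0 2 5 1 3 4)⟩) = no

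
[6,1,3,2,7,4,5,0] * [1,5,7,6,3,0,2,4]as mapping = [0→2,1→5,2→6,3→7,4→4,5→3,6→0,7→1]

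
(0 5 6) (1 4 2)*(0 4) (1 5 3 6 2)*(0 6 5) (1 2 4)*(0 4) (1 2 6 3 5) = (0 5) (1 3) (2 4 6) 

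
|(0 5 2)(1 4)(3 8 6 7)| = 12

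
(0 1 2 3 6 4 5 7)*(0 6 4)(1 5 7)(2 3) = (0 5 1 3 4 7 6)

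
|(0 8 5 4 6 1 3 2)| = 8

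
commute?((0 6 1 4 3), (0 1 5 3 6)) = no:(0 6 1 4 3) * (0 1 5 3 6) = (1 4 6 5 3), (0 1 5 3 6) * (0 6 1 4 3) = (0 4 3 1 5)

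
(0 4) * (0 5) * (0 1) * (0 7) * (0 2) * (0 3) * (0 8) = (0 4 5 1 7 2 3 8)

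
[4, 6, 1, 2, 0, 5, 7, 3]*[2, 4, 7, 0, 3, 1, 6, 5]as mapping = [0→3, 1→6, 2→4, 3→7, 4→2, 5→1, 6→5, 7→0]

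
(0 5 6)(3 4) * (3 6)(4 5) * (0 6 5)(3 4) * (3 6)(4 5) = (0 6 3)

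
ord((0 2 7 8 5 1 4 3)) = 8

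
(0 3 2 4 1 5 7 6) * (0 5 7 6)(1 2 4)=(0 3 4 2 1 7)(5 6)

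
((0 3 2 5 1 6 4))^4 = (0 1 3 6 2 4 5)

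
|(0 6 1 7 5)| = 5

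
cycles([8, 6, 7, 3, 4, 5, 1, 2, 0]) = (0 8)(1 6)(2 7)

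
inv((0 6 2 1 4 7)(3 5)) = (0 7 4 1 2 6)(3 5)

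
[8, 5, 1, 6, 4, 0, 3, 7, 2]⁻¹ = [5, 2, 8, 6, 4, 1, 3, 7, 0]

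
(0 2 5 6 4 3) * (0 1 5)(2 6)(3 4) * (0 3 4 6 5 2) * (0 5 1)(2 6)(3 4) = (0 1 6 3)(2 4)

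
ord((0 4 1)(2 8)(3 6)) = 6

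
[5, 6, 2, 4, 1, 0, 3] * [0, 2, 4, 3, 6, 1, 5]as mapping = [0→1, 1→5, 2→4, 3→6, 4→2, 5→0, 6→3]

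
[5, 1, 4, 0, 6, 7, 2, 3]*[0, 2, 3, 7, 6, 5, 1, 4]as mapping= [0→5, 1→2, 2→6, 3→0, 4→1, 5→4, 6→3, 7→7]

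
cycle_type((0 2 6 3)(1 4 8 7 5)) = 4.5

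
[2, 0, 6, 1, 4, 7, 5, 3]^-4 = [5, 6, 7, 2, 4, 1, 3, 0]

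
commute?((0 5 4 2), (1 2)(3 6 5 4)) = no:(0 5 4 2) * (1 2)(3 6 5 4) = (0 4 1 2)(3 6 5), (1 2)(3 6 5 4) * (0 5 4 2) = (0 5 2 1)(3 6 4)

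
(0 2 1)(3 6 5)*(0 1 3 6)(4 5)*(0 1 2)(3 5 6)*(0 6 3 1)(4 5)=(0 6 5 1 2 4 3)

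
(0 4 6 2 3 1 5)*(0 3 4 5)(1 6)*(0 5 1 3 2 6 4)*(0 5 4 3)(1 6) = (0 6 1 4)(2 5)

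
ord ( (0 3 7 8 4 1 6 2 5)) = 9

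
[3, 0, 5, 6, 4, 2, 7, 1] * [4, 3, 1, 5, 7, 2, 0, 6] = [5, 4, 2, 0, 7, 1, 6, 3]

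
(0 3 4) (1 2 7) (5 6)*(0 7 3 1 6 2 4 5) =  (0 1 4 7 6) (2 3 5) 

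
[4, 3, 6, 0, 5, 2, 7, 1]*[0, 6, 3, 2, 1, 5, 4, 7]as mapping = [0→1, 1→2, 2→4, 3→0, 4→5, 5→3, 6→7, 7→6]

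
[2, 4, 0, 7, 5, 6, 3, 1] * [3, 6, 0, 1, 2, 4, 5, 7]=[0, 2, 3, 7, 4, 5, 1, 6]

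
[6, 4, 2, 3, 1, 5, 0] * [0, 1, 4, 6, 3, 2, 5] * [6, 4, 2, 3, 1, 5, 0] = [5, 3, 1, 0, 4, 2, 6]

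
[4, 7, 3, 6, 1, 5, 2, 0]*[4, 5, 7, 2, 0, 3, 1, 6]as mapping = [0→0, 1→6, 2→2, 3→1, 4→5, 5→3, 6→7, 7→4]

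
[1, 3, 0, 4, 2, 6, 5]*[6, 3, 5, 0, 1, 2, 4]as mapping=[0→3, 1→0, 2→6, 3→1, 4→5, 5→4, 6→2]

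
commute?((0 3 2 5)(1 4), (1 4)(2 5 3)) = no:(0 3 2 5)(1 4)*(1 4)(2 5 3) = (0 2 3 5), (1 4)(2 5 3)*(0 3 2 5)(1 4) = (0 3 5 2)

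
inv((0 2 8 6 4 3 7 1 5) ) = (0 5 1 7 3 4 6 8 2) 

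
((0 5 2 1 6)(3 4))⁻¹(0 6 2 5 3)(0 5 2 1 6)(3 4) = (0 1 2 4 5)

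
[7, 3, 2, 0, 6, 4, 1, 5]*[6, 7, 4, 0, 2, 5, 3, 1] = [1, 0, 4, 6, 3, 2, 7, 5]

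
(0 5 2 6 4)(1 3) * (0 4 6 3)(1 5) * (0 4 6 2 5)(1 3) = (0 3)(1 4 6 2)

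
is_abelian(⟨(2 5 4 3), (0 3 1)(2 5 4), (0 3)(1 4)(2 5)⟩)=no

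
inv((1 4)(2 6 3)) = (1 4)(2 3 6)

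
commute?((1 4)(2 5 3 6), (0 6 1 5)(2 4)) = no:(1 4)(2 5 3 6)*(0 6 1 5)(2 4) = (0 6 4 5 3 1 2), (0 6 1 5)(2 4)*(1 4)(2 5 3 6) = (0 2 1 3 6 4 5)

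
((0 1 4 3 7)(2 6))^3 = (0 3 1 7 4)(2 6)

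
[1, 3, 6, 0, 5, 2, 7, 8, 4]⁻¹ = [3, 0, 5, 1, 8, 4, 2, 6, 7]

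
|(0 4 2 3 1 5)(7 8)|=6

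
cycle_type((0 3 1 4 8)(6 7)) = 2.5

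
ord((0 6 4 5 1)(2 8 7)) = 15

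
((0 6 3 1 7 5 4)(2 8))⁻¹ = (0 4 5 7 1 3 6)(2 8)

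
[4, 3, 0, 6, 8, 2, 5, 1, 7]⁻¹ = [2, 7, 5, 1, 0, 6, 3, 8, 4]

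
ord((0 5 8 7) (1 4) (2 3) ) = 4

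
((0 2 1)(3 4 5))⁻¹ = (0 1 2)(3 5 4)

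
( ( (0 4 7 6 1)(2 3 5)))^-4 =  (0 4 7 6 1)(2 5 3)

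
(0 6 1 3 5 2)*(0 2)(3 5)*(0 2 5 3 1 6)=(1 3)(2 5)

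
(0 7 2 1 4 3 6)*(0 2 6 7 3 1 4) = (0 3 7 6 2 4 1)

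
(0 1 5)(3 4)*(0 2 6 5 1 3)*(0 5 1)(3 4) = (0 4 5 2 6 1)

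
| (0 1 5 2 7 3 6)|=7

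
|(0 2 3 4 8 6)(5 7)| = 6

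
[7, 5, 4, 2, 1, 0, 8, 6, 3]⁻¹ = [5, 4, 3, 8, 2, 1, 7, 0, 6]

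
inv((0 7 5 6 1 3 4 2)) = (0 2 4 3 1 6 5 7)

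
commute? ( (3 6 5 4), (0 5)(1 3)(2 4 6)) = no: (3 6 5 4)*(0 5)(1 3)(2 4 6) = (0 5 6)(1 3 2 4), (0 5)(1 3)(2 4 6)*(3 6 5 4) = (0 4 5)(1 6 2 3)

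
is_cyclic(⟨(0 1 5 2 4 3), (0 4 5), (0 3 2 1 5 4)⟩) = no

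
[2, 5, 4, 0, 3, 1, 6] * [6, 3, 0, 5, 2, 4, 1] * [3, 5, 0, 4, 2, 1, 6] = [3, 2, 0, 6, 1, 4, 5]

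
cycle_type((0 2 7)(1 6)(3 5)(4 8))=2^3.3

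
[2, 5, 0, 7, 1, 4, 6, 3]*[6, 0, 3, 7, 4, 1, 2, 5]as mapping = [0→3, 1→1, 2→6, 3→5, 4→0, 5→4, 6→2, 7→7]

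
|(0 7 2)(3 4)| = 6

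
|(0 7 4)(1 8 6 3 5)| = 15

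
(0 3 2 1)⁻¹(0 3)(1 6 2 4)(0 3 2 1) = (0 6 1 4)(2 3)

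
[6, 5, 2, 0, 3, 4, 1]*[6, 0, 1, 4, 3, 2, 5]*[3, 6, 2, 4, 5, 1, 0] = [1, 2, 6, 0, 5, 4, 3]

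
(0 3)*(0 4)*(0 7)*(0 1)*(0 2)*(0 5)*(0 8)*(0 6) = (0 3 4 7 1 2 5 8 6)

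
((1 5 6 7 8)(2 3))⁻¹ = (1 8 7 6 5)(2 3)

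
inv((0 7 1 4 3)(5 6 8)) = (0 3 4 1 7)(5 8 6)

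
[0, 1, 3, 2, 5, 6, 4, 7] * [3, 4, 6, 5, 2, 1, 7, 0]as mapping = [0→3, 1→4, 2→5, 3→6, 4→1, 5→7, 6→2, 7→0]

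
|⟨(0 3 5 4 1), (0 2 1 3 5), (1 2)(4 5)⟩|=360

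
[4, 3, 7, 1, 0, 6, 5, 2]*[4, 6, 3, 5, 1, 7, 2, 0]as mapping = [0→1, 1→5, 2→0, 3→6, 4→4, 5→2, 6→7, 7→3]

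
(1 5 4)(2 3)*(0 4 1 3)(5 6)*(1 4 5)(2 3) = (0 5 4 2)(1 6)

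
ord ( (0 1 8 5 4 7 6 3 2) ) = 9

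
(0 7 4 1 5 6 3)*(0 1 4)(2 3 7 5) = (0 5 6 7)(1 2 3)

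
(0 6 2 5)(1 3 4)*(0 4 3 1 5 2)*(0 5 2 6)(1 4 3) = (1 4 2 6 5 3)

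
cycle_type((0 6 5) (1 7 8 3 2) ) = 3.5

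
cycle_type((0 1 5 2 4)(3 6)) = 2.5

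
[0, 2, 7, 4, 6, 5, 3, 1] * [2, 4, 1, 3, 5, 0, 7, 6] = [2, 1, 6, 5, 7, 0, 3, 4]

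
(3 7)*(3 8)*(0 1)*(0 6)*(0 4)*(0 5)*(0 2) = (0 1 6 4 5 2)(3 7 8)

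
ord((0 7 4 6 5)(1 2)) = 10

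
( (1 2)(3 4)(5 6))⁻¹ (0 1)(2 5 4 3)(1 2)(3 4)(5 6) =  (0 2)(1 6 3 4)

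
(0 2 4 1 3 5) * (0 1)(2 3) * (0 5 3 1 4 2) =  (0 1)(4 5)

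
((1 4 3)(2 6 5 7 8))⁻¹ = (1 3 4)(2 8 7 5 6)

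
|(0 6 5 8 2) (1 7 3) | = 15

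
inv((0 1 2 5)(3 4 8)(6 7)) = (0 5 2 1)(3 8 4)(6 7)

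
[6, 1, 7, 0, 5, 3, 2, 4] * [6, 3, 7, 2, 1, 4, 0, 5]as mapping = [0→0, 1→3, 2→5, 3→6, 4→4, 5→2, 6→7, 7→1]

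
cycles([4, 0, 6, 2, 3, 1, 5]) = (0 4 3 2 6 5 1)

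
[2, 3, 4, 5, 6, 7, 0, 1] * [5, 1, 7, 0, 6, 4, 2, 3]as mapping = [0→7, 1→0, 2→6, 3→4, 4→2, 5→3, 6→5, 7→1]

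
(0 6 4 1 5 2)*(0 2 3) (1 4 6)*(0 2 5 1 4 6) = (0 4 6) (2 5 3) 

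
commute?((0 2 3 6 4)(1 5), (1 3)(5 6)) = no:(0 2 3 6 4)(1 5)*(1 3)(5 6) = (0 2 1 6 4)(3 5), (1 3)(5 6)*(0 2 3 6 4)(1 5) = (0 2 3 5 4)(1 6)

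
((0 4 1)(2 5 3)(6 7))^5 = (0 1 4)(2 3 5)(6 7)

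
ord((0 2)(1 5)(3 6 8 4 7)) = 10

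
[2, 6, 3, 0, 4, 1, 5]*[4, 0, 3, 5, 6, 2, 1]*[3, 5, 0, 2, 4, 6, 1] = [2, 5, 6, 4, 1, 3, 0]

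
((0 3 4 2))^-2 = (0 4)(2 3)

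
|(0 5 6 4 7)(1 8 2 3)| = 20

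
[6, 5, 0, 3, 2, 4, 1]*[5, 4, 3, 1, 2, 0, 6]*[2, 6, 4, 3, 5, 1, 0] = [0, 2, 1, 6, 3, 4, 5]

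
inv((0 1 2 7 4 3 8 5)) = (0 5 8 3 4 7 2 1)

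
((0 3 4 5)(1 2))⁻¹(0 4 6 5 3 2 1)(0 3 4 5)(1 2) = (0 4 1 2 3 5 6)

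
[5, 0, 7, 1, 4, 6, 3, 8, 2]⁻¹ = [1, 3, 8, 6, 4, 0, 5, 2, 7]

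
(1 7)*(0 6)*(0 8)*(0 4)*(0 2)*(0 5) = (0 6 8 4 2 5)(1 7)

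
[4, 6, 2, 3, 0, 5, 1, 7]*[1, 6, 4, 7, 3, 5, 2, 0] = [3, 2, 4, 7, 1, 5, 6, 0]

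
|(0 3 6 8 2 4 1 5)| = 8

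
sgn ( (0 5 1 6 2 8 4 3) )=-1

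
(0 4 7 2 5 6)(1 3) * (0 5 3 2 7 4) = (1 2 3)(5 6)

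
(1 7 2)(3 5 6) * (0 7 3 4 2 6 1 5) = (0 7 6 4 2 5 1 3)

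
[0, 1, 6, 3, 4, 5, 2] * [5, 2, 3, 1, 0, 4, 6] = [5, 2, 6, 1, 0, 4, 3]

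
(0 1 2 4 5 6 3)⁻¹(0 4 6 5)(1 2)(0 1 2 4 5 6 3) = (1 5 3 6)(2 4)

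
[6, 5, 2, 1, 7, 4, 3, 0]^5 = [4, 6, 2, 0, 1, 3, 7, 5]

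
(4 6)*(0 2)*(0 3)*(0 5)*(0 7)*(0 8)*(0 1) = (0 2 3 5 7 8 1)(4 6)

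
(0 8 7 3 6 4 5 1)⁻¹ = (0 1 5 4 6 3 7 8)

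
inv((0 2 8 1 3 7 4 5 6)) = (0 6 5 4 7 3 1 8 2)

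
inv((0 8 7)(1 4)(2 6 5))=(0 7 8)(1 4)(2 5 6)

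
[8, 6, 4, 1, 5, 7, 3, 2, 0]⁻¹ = [8, 3, 7, 6, 2, 4, 1, 5, 0]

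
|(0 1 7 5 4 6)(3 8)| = 6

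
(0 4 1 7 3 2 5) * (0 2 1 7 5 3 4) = (1 5 2 3)(4 7)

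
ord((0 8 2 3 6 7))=6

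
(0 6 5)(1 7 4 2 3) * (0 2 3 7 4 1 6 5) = (0 5 2 7 1 4 3 6)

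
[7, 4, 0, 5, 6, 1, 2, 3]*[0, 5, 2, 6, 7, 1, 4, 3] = [3, 7, 0, 1, 4, 5, 2, 6]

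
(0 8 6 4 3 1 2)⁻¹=(0 2 1 3 4 6 8)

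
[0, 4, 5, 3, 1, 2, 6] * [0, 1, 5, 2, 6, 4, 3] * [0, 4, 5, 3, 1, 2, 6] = [0, 6, 1, 5, 4, 2, 3]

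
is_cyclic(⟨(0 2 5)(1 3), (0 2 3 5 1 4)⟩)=no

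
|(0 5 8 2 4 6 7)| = 7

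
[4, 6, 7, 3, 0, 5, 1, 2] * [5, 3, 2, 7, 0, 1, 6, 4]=[0, 6, 4, 7, 5, 1, 3, 2]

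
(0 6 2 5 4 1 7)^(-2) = (0 1 5 6 7 4 2)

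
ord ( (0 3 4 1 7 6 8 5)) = 8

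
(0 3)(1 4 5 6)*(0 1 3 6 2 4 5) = (0 6 3 1 5 2 4)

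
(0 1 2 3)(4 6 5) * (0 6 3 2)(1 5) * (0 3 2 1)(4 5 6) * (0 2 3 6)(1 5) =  (1 6 2 5)(3 4)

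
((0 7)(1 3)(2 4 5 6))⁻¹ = (0 7)(1 3)(2 6 5 4)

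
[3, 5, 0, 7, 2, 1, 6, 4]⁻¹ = [2, 5, 4, 0, 7, 1, 6, 3]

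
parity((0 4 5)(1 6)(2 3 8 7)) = even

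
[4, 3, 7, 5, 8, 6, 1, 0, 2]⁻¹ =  [7, 6, 8, 1, 0, 3, 5, 2, 4]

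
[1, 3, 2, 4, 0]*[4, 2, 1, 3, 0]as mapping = [0→2, 1→3, 2→1, 3→0, 4→4]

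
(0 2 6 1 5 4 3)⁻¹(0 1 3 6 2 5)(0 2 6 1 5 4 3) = (0 1 6 4 2 5)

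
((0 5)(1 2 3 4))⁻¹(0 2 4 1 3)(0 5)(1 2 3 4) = (1 2 4 5 3)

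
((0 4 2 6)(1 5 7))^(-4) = (1 7 5)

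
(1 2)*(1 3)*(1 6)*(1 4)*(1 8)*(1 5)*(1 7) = (1 2 3 6 4 8 5 7)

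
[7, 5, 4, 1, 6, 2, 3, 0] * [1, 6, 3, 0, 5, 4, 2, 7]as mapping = [0→7, 1→4, 2→5, 3→6, 4→2, 5→3, 6→0, 7→1]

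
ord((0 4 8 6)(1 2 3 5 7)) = 20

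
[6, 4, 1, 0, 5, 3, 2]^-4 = [1, 3, 5, 2, 0, 6, 4]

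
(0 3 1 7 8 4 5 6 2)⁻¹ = (0 2 6 5 4 8 7 1 3)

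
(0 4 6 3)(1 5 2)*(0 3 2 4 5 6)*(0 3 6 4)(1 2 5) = (0 1 4 3 6 5)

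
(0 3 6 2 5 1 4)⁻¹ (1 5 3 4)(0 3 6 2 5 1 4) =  (0 4 1 6)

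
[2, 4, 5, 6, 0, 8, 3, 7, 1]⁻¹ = [4, 8, 0, 6, 1, 2, 3, 7, 5]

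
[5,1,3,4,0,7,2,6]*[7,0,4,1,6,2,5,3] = [2,0,1,6,7,3,4,5]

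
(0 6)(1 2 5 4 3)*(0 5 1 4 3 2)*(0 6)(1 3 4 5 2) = (1 6 2 3 5 4)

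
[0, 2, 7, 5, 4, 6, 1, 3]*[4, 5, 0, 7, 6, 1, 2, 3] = [4, 0, 3, 1, 6, 2, 5, 7]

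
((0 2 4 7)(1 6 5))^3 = (0 7 4 2)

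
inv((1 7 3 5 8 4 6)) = (1 6 4 8 5 3 7)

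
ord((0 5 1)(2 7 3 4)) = 12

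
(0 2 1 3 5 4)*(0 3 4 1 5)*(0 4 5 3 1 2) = (1 5 2 3 4)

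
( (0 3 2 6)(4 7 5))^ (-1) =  (0 6 2 3)(4 5 7)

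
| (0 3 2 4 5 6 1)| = 7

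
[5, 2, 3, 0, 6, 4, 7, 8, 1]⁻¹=[3, 8, 1, 2, 5, 0, 4, 6, 7]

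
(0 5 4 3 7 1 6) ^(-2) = (0 1 3 5 6 7 4) 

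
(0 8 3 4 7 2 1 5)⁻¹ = (0 5 1 2 7 4 3 8)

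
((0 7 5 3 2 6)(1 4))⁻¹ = (0 6 2 3 5 7)(1 4)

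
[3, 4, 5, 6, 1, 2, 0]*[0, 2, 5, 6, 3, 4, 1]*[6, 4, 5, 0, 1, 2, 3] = [3, 0, 1, 4, 5, 2, 6]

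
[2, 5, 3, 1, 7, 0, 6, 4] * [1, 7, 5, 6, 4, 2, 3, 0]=[5, 2, 6, 7, 0, 1, 3, 4] 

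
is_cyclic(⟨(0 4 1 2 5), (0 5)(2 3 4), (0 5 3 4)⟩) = no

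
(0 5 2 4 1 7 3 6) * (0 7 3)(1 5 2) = (0 2 4 5 1 3 6 7)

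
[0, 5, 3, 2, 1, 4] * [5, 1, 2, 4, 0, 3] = [5, 3, 4, 2, 1, 0]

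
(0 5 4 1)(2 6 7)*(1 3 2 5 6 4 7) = (0 6 1)(2 4 3)(5 7)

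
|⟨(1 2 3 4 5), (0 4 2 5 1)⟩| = 360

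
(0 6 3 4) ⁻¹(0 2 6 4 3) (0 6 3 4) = (0 4 6 2 3) 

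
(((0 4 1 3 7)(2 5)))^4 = (0 7 3 1 4)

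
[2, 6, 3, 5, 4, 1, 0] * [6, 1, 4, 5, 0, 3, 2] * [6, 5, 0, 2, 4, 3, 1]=[4, 0, 3, 2, 6, 5, 1]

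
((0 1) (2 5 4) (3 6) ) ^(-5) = (0 1) (2 5 4) (3 6) 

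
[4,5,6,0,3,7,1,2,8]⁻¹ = [3,6,7,4,0,1,2,5,8]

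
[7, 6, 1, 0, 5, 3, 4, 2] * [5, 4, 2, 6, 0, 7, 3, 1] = [1, 3, 4, 5, 7, 6, 0, 2]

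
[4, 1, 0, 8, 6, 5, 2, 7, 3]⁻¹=[2, 1, 6, 8, 0, 5, 4, 7, 3]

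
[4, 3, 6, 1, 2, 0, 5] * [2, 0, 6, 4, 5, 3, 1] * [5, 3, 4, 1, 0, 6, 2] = [6, 0, 3, 5, 2, 4, 1]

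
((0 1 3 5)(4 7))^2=(0 3)(1 5)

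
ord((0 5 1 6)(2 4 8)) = 12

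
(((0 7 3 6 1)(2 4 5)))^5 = (2 5 4)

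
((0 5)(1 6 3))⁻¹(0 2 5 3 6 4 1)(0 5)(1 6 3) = (0 1 3 4 6 5 2)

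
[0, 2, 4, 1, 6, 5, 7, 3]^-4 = [0, 4, 6, 2, 7, 5, 3, 1]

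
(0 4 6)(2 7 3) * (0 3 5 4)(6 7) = (2 6 3)(4 7 5)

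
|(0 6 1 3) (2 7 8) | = 12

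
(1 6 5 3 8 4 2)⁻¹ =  (1 2 4 8 3 5 6)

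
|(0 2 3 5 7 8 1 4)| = 8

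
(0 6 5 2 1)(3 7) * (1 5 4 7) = (0 6 4 7 3 1)(2 5)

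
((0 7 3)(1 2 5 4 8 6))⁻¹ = (0 3 7)(1 6 8 4 5 2)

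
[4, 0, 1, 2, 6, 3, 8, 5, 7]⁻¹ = [1, 2, 3, 5, 0, 7, 4, 8, 6]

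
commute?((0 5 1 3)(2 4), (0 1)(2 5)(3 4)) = no:(0 5 1 3)(2 4) * (0 1)(2 5)(3 4) = (0 2 3 1 4 5), (0 1)(2 5)(3 4) * (0 5 1 3)(2 4) = (0 3 2 1 5 4)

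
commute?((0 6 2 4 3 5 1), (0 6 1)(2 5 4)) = no:(0 6 2 4 3 5 1)*(0 6 1)(2 5 4) = (0 1 6 5)(3 4), (0 6 1)(2 5 4)*(0 6 2 4 3 5 1) = (0 2 1 6)(3 5)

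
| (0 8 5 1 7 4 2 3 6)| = 9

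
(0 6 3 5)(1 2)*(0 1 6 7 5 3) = (0 7 5 1 2 6)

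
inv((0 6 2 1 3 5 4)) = (0 4 5 3 1 2 6)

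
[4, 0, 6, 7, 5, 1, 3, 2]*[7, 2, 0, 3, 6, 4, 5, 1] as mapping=[0→6, 1→7, 2→5, 3→1, 4→4, 5→2, 6→3, 7→0] 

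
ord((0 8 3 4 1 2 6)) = 7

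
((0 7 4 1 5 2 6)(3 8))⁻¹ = (0 6 2 5 1 4 7)(3 8)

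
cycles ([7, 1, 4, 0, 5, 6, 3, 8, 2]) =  (0 7 8 2 4 5 6 3)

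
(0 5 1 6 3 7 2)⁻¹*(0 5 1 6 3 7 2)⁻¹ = (0 7 6 5 2 3 1)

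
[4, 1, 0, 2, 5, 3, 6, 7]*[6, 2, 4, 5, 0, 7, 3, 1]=[0, 2, 6, 4, 7, 5, 3, 1]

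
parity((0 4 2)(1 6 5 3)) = odd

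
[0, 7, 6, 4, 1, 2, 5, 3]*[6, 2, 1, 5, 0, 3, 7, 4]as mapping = [0→6, 1→4, 2→7, 3→0, 4→2, 5→1, 6→3, 7→5]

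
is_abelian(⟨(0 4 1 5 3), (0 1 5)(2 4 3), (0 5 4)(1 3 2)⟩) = no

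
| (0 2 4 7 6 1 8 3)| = 8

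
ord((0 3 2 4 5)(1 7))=10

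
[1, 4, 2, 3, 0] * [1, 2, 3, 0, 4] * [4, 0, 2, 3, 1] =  [2, 1, 3, 4, 0]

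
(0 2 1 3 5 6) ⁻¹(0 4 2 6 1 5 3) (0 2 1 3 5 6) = (0 3 6 5 2 4 1) 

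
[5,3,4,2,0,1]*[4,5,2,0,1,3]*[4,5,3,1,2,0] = [1,4,5,3,2,0]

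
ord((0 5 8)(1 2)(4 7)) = 6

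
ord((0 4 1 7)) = 4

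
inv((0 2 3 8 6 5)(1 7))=(0 5 6 8 3 2)(1 7)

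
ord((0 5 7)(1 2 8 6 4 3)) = 6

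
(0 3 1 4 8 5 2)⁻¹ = (0 2 5 8 4 1 3)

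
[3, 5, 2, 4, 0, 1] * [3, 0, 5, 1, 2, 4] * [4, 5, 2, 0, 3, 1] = [5, 3, 1, 2, 0, 4]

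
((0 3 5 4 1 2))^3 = (0 4)(1 3)(2 5)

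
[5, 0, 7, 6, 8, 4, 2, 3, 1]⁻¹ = [1, 8, 6, 7, 5, 0, 3, 2, 4]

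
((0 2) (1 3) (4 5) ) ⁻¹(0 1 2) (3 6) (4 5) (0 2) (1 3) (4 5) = (0 2 3) (1 6) (4 5) 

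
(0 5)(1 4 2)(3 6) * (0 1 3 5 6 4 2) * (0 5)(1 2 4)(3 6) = (0 3 1 4 5 2 6)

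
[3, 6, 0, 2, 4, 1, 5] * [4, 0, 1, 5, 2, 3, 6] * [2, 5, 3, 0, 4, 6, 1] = [6, 1, 4, 5, 3, 2, 0]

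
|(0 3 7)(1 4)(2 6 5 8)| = 12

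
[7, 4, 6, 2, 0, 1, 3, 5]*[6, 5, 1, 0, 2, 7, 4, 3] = [3, 2, 4, 1, 6, 5, 0, 7]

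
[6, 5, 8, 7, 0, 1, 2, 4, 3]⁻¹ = [4, 5, 6, 8, 7, 1, 0, 3, 2]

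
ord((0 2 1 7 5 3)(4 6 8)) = 6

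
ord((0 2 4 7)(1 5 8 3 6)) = 20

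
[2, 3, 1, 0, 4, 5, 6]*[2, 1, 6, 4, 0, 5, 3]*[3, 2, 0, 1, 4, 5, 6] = [6, 4, 2, 0, 3, 5, 1]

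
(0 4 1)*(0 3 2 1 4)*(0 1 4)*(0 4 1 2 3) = (0 2 1)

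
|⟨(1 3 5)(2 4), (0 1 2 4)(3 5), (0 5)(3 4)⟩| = 720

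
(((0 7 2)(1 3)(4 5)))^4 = (0 7 2)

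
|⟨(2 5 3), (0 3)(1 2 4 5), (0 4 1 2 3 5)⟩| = 720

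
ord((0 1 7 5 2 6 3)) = 7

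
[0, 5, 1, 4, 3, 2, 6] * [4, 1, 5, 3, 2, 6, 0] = [4, 6, 1, 2, 3, 5, 0]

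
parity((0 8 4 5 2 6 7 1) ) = odd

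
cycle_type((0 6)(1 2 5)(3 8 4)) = 2.3^2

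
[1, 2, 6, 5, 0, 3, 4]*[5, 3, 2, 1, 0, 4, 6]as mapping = [0→3, 1→2, 2→6, 3→4, 4→5, 5→1, 6→0]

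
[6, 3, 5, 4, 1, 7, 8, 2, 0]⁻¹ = [8, 4, 7, 1, 3, 2, 0, 5, 6]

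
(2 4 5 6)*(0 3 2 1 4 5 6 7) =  (0 3 2 5 7)(1 4 6)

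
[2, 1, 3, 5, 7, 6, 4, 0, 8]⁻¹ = [7, 1, 0, 2, 6, 3, 5, 4, 8]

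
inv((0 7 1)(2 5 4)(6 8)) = (0 1 7)(2 4 5)(6 8)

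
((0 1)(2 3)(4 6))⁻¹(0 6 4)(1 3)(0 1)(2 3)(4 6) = (0 2)(1 4 6)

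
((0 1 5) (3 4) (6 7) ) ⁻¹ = (0 5 1) (3 4) (6 7) 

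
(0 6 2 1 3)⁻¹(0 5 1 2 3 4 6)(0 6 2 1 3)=(0 4 2 6 5 3 1)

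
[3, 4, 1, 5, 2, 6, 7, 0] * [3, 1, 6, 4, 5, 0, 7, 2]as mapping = [0→4, 1→5, 2→1, 3→0, 4→6, 5→7, 6→2, 7→3]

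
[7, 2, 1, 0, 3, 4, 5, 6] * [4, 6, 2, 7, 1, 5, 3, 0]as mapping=[0→0, 1→2, 2→6, 3→4, 4→7, 5→1, 6→5, 7→3]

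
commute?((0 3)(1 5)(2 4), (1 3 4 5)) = no:(0 3)(1 5)(2 4)*(1 3 4 5) = (0 4 2 5 3), (1 3 4 5)*(0 3)(1 5)(2 4) = (0 3 2 4 1)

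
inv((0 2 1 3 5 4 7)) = (0 7 4 5 3 1 2)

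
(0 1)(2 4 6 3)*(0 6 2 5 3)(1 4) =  (0 4 2 1 6)(3 5)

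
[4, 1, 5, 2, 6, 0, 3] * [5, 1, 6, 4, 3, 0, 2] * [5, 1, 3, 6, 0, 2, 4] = [6, 1, 5, 4, 3, 2, 0]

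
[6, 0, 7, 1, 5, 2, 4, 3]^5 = [7, 2, 6, 5, 1, 0, 3, 4]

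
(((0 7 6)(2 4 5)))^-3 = ()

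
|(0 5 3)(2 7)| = 6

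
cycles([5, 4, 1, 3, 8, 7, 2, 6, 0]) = (0 5 7 6 2 1 4 8) 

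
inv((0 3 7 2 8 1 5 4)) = (0 4 5 1 8 2 7 3)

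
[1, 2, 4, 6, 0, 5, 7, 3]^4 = [0, 1, 2, 6, 4, 5, 7, 3]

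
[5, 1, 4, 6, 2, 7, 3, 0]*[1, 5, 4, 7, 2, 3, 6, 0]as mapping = [0→3, 1→5, 2→2, 3→6, 4→4, 5→0, 6→7, 7→1]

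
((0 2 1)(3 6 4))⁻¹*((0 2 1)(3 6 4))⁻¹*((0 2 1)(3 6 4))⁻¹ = ()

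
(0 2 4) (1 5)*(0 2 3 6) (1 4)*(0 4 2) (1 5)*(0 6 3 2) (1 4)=(0 2 5) (1 4 6) 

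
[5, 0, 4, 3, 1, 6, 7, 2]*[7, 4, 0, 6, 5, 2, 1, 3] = [2, 7, 5, 6, 4, 1, 3, 0]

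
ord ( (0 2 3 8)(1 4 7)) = 12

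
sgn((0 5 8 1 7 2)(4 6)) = 1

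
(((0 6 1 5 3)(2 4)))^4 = (0 3 5 1 6)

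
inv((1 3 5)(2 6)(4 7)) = (1 5 3)(2 6)(4 7)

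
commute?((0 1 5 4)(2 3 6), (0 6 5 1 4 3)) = no:(0 1 5 4)(2 3 6)*(0 6 5 1 4 3) = (0 4 6 2)(3 5), (0 6 5 1 4 3)*(0 1 5 4)(2 3 6) = (0 2 3 1)(4 6)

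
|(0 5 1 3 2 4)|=6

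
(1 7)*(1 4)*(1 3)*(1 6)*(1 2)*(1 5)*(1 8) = (1 7 4 3 6 2 5 8)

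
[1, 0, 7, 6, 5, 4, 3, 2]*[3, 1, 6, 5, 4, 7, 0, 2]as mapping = [0→1, 1→3, 2→2, 3→0, 4→7, 5→4, 6→5, 7→6]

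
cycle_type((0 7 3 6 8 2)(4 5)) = 2.6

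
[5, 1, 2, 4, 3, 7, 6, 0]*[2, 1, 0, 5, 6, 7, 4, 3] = [7, 1, 0, 6, 5, 3, 4, 2]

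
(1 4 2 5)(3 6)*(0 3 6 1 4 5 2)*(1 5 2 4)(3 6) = (0 6 3 5 1 2 4)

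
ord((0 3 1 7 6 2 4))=7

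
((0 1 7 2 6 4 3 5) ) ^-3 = (0 4 7 5 6 1 3 2) 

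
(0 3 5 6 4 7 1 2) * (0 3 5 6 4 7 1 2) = (0 5 4 1)(2 3 6 7)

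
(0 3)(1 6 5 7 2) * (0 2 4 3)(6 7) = (1 7 4 3 2)(5 6)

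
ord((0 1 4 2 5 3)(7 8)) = 6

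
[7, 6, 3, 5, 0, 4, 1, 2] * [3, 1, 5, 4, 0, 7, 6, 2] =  [2, 6, 4, 7, 3, 0, 1, 5]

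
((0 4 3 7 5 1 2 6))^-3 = (0 1 3 6 5 4 2 7)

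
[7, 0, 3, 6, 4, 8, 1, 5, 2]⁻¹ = [1, 6, 8, 2, 4, 7, 3, 0, 5]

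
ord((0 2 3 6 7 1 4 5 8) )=9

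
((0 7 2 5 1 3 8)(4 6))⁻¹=(0 8 3 1 5 2 7)(4 6)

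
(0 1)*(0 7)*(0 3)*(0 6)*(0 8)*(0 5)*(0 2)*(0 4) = (0 1 7 3 6 8 5 2 4)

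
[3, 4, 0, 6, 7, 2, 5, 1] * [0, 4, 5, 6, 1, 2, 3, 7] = [6, 1, 0, 3, 7, 5, 2, 4]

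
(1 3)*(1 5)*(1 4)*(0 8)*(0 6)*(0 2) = (0 8 6 2)(1 3 5 4)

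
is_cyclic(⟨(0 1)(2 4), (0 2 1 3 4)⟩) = no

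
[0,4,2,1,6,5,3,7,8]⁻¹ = [0,3,2,6,1,5,4,7,8]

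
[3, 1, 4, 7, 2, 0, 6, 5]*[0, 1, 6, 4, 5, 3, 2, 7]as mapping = [0→4, 1→1, 2→5, 3→7, 4→6, 5→0, 6→2, 7→3]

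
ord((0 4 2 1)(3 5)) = 4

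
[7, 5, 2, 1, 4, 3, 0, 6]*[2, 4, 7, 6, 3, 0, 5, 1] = [1, 0, 7, 4, 3, 6, 2, 5]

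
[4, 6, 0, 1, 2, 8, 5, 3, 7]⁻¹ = [2, 3, 4, 7, 0, 6, 1, 8, 5]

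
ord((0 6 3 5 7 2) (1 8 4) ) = 6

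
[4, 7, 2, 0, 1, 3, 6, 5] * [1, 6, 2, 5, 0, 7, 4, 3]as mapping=[0→0, 1→3, 2→2, 3→1, 4→6, 5→5, 6→4, 7→7]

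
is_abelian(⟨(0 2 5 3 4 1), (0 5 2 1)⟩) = no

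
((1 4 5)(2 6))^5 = (1 5 4)(2 6)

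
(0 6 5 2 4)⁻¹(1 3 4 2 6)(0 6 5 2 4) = (0 4 5 1 3)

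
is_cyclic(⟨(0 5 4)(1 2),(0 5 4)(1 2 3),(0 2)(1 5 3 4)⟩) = no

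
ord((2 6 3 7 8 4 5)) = 7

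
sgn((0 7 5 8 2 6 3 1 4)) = 1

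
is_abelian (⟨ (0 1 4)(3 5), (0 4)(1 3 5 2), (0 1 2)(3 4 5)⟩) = no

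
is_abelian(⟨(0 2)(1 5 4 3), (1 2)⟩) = no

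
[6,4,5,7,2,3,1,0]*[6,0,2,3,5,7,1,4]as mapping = [0→1,1→5,2→7,3→4,4→2,5→3,6→0,7→6]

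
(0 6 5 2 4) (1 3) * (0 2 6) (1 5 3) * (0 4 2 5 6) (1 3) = (0 4 5) (1 3 6) 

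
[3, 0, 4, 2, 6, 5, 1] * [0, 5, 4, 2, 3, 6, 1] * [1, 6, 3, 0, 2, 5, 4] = [3, 1, 0, 2, 6, 4, 5]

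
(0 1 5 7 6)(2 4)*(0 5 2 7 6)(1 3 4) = (0 3 4 7)(1 2)(5 6)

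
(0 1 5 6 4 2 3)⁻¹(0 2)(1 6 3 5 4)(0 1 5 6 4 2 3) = (0 6 2 5 4)(1 3)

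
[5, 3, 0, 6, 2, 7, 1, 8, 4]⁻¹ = [2, 6, 4, 1, 8, 0, 3, 5, 7]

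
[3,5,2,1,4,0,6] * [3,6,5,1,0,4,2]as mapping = [0→1,1→4,2→5,3→6,4→0,5→3,6→2]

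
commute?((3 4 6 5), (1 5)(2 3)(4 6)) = no:(3 4 6 5)*(1 5)(2 3)(4 6) = (1 5 2 3 6), (1 5)(2 3)(4 6)*(3 4 6 5) = (1 3 2 4 5)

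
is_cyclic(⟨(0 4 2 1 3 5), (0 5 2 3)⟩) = no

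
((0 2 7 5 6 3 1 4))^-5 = (0 5 1 2 6 4 7 3)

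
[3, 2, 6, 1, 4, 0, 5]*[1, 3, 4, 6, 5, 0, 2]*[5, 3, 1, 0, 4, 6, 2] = [2, 4, 1, 0, 6, 3, 5]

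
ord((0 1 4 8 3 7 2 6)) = 8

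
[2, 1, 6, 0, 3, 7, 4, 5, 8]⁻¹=[3, 1, 0, 4, 6, 7, 2, 5, 8]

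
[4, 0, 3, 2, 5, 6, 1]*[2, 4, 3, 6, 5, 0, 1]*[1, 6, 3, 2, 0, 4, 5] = [4, 3, 5, 2, 1, 6, 0]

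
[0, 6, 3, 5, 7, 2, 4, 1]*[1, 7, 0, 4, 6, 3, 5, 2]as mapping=[0→1, 1→5, 2→4, 3→3, 4→2, 5→0, 6→6, 7→7]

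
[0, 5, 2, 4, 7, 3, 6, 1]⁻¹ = [0, 7, 2, 5, 3, 1, 6, 4]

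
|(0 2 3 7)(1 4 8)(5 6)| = 12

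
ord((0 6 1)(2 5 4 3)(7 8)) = 12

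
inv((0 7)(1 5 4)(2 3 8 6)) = (0 7)(1 4 5)(2 6 8 3)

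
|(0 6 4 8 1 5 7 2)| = 8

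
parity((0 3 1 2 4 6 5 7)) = odd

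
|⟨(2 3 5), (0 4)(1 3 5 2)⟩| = 24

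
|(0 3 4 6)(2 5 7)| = 12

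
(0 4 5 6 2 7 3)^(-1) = (0 3 7 2 6 5 4)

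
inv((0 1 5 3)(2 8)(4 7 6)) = (0 3 5 1)(2 8)(4 6 7)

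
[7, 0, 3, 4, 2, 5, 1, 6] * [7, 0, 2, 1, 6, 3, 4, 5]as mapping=[0→5, 1→7, 2→1, 3→6, 4→2, 5→3, 6→0, 7→4]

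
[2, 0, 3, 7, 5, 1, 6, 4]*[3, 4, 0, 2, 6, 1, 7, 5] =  [0, 3, 2, 5, 1, 4, 7, 6]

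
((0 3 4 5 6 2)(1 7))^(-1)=(0 2 6 5 4 3)(1 7)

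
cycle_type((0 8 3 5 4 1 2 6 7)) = 9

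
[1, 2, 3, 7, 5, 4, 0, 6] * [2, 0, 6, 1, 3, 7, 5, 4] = [0, 6, 1, 4, 7, 3, 2, 5]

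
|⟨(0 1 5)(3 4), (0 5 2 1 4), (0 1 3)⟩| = 720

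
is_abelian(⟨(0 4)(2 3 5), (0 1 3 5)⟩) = no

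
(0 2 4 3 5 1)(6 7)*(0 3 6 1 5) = (0 2 4 6 7 1 3)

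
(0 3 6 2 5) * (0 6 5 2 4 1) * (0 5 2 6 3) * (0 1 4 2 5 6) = (0 1 6 2) (3 5) 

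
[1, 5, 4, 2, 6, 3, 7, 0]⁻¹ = [7, 0, 3, 5, 2, 1, 4, 6]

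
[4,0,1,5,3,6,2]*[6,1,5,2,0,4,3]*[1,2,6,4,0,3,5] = [1,5,2,0,6,4,3]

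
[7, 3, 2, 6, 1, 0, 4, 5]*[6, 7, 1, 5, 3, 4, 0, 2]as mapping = [0→2, 1→5, 2→1, 3→0, 4→7, 5→6, 6→3, 7→4]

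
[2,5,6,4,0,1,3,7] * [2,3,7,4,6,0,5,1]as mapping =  [0→7,1→0,2→5,3→6,4→2,5→3,6→4,7→1]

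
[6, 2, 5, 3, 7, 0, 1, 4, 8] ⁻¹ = [5, 6, 1, 3, 7, 2, 0, 4, 8] 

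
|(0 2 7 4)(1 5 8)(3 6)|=12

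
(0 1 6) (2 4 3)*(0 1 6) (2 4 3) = (0 6 1) (2 3 4) 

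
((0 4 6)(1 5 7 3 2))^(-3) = (1 7 2 5 3)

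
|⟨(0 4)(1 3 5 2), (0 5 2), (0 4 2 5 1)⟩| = 360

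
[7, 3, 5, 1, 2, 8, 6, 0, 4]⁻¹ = [7, 3, 4, 1, 8, 2, 6, 0, 5]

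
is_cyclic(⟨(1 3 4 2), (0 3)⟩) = no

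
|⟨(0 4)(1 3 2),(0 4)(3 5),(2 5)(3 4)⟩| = 720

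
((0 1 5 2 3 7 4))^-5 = (0 5 3 4 1 2 7)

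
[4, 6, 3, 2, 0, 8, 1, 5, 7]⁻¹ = [4, 6, 3, 2, 0, 7, 1, 8, 5]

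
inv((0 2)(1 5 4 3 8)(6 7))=(0 2)(1 8 3 4 5)(6 7)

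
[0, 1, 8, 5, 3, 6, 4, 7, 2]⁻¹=[0, 1, 8, 4, 6, 3, 5, 7, 2]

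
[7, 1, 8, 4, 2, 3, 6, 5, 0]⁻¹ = [8, 1, 4, 5, 3, 7, 6, 0, 2]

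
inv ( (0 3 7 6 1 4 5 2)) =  (0 2 5 4 1 6 7 3)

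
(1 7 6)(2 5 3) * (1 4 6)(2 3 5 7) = (1 2 7)(4 6)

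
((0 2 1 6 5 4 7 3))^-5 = (0 6 7 2 5 3 1 4)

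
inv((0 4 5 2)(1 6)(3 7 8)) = (0 2 5 4)(1 6)(3 8 7)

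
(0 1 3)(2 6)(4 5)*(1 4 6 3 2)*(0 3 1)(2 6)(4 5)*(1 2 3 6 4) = (0 5 3 6)(1 4)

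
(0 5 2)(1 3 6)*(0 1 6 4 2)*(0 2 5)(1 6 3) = (2 6 3 4 5)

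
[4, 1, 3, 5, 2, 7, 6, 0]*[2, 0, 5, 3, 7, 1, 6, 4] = [7, 0, 3, 1, 5, 4, 6, 2]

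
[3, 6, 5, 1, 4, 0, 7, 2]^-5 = [1, 7, 0, 6, 4, 3, 2, 5]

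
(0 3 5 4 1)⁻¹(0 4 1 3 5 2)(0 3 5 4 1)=(0 5 4 2 3 1)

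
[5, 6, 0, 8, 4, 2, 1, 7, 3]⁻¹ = [2, 6, 5, 8, 4, 0, 1, 7, 3]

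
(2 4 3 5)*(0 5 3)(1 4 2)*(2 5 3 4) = (0 3 4)(1 2 5)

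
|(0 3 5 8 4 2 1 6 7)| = 9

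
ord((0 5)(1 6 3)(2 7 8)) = 6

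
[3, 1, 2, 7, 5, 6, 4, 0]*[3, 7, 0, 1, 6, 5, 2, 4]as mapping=[0→1, 1→7, 2→0, 3→4, 4→5, 5→2, 6→6, 7→3]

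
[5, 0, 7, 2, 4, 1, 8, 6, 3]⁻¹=[1, 5, 3, 8, 4, 0, 7, 2, 6]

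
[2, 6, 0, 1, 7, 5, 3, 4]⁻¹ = [2, 3, 0, 6, 7, 5, 1, 4]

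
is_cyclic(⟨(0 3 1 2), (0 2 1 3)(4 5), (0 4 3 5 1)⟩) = no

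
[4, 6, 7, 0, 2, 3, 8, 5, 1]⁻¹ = [3, 8, 4, 5, 0, 7, 1, 2, 6]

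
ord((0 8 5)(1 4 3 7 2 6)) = 6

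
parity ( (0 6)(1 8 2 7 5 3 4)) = odd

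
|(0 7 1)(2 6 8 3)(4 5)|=12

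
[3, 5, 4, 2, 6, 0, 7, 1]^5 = [7, 4, 5, 1, 0, 6, 3, 2]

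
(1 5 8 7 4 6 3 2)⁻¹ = (1 2 3 6 4 7 8 5)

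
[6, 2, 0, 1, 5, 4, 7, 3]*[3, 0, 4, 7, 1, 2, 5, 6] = [5, 4, 3, 0, 2, 1, 6, 7]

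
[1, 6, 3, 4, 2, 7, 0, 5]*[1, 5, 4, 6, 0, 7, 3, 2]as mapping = [0→5, 1→3, 2→6, 3→0, 4→4, 5→2, 6→1, 7→7]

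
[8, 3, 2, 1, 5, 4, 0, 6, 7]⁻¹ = [6, 3, 2, 1, 5, 4, 7, 8, 0]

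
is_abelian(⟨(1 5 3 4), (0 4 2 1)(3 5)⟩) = no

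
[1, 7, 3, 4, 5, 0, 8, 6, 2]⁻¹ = [5, 0, 8, 2, 3, 4, 7, 1, 6]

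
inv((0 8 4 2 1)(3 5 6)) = (0 1 2 4 8)(3 6 5)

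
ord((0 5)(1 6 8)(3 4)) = 6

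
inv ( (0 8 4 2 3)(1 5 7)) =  (0 3 2 4 8)(1 7 5)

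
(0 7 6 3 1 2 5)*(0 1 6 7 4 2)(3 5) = (0 4 2 3 6 5 1)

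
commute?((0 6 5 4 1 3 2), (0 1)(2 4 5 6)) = no:(0 6 5 4 1 3 2) * (0 1)(2 4 5 6) = (0 2 1 3 4), (0 1)(2 4 5 6) * (0 6 5 4 1 3 2) = (0 3 2 1 6)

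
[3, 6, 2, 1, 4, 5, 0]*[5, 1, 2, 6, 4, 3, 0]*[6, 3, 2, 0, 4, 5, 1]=[1, 6, 2, 3, 4, 0, 5]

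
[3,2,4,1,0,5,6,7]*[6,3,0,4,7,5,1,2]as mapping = [0→4,1→0,2→7,3→3,4→6,5→5,6→1,7→2]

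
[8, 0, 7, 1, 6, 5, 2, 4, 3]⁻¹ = [1, 3, 6, 8, 7, 5, 4, 2, 0]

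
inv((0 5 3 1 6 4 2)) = (0 2 4 6 1 3 5)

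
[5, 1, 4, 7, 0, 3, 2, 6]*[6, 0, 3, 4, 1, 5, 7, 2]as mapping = [0→5, 1→0, 2→1, 3→2, 4→6, 5→4, 6→3, 7→7]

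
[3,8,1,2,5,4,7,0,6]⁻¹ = [7,2,3,0,5,4,8,6,1]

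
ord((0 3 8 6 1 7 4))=7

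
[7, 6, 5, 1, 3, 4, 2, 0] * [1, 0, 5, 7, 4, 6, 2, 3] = [3, 2, 6, 0, 7, 4, 5, 1]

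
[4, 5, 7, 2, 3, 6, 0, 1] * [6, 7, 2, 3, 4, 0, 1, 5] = [4, 0, 5, 2, 3, 1, 6, 7]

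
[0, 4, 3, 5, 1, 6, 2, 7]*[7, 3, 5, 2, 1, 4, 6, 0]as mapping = [0→7, 1→1, 2→2, 3→4, 4→3, 5→6, 6→5, 7→0]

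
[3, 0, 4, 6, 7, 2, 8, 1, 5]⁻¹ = [1, 7, 5, 0, 2, 8, 3, 4, 6]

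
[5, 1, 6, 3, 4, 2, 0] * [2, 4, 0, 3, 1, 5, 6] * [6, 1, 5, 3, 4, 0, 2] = [0, 4, 2, 3, 1, 6, 5]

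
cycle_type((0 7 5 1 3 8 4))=7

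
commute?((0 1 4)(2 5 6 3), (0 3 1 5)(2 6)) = no:(0 1 4)(2 5 6 3)*(0 3 1 5)(2 6) = (0 5 2)(1 4 3 6), (0 3 1 5)(2 6)*(0 1 4)(2 5 6 3) = (0 2 3 4)(1 6 5)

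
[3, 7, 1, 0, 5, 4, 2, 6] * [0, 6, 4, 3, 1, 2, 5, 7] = [3, 7, 6, 0, 2, 1, 4, 5] 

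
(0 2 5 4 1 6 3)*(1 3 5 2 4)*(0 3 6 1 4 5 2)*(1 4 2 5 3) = (0 3 1 4 6 5 2)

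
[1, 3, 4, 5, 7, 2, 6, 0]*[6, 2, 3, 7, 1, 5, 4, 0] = [2, 7, 1, 5, 0, 3, 4, 6]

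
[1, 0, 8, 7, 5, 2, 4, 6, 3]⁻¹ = [1, 0, 5, 8, 6, 4, 7, 3, 2]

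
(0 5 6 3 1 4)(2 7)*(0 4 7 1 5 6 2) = (0 6 3 5 2 1 7)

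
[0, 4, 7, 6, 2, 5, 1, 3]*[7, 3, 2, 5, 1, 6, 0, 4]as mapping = [0→7, 1→1, 2→4, 3→0, 4→2, 5→6, 6→3, 7→5]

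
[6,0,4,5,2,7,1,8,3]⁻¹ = [1,6,4,8,2,3,0,5,7]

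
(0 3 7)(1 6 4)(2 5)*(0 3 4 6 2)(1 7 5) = (0 4 7 3 5)(1 2)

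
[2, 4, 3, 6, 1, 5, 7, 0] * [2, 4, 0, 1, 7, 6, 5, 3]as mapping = [0→0, 1→7, 2→1, 3→5, 4→4, 5→6, 6→3, 7→2]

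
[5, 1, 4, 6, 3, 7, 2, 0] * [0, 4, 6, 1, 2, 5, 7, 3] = [5, 4, 2, 7, 1, 3, 6, 0]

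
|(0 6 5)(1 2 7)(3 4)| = 6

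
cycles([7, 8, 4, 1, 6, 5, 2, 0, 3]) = (0 7)(1 8 3)(2 4 6)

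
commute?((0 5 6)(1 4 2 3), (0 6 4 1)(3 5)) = no:(0 5 6)(1 4 2 3)*(0 6 4 1)(3 5) = (0 3)(2 5 4), (0 6 4 1)(3 5)*(0 5 6)(1 4 2 3) = (1 5)(2 3 6)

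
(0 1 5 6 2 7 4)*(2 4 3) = (0 1 5 6 4)(2 7 3)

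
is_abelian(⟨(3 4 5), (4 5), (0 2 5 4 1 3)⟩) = no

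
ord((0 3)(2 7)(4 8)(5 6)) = 2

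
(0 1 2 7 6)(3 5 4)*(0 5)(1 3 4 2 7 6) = (0 3)(1 7)(2 6 5)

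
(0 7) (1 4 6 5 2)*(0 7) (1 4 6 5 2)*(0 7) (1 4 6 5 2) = (0 7) (1 5 4 2 6) 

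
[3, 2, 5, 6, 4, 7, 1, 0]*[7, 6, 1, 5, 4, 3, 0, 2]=[5, 1, 3, 0, 4, 2, 6, 7]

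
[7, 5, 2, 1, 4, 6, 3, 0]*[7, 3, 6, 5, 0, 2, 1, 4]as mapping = [0→4, 1→2, 2→6, 3→3, 4→0, 5→1, 6→5, 7→7]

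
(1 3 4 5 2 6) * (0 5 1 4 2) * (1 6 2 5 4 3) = (0 4 6 3 5)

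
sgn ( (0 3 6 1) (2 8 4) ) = -1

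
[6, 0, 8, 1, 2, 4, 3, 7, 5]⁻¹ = [1, 3, 4, 6, 5, 8, 0, 7, 2]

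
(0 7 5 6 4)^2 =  (0 5 4 7 6)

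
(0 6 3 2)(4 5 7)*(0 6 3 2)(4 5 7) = (0 3)(2 6)(4 7 5)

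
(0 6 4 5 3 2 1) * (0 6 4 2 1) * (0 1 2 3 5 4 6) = (0 6 3 2 1)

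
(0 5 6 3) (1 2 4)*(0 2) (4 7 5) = (0 4 1) (2 7 5 6 3) 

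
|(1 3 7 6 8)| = 5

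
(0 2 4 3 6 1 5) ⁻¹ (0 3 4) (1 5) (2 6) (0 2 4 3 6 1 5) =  (0 5) (1 4) (2 6 3) 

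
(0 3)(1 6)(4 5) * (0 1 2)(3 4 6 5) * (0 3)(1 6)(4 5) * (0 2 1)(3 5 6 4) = (0 6 1 3 4 2 5)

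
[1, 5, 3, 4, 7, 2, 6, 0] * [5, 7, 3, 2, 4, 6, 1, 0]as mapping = [0→7, 1→6, 2→2, 3→4, 4→0, 5→3, 6→1, 7→5]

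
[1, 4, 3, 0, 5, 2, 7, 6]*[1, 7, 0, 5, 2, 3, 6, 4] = [7, 2, 5, 1, 3, 0, 4, 6]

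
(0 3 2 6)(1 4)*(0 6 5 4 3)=(1 3 2 5 4)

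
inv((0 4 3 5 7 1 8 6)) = (0 6 8 1 7 5 3 4)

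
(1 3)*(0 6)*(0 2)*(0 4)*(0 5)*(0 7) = (0 6 2 4 5 7)(1 3)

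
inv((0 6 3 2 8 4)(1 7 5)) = (0 4 8 2 3 6)(1 5 7)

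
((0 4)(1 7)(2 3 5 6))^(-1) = (0 4)(1 7)(2 6 5 3)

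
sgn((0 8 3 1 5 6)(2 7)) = 1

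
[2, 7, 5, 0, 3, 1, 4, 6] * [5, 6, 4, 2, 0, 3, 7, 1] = [4, 1, 3, 5, 2, 6, 0, 7]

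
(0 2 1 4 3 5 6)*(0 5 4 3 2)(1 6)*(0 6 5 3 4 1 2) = (0 6 3 1 4)(2 5)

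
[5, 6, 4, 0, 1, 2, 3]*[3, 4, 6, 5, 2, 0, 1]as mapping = [0→0, 1→1, 2→2, 3→3, 4→4, 5→6, 6→5]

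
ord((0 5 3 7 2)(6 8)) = 10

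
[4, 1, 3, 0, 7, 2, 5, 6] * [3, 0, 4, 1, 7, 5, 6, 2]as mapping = [0→7, 1→0, 2→1, 3→3, 4→2, 5→4, 6→5, 7→6]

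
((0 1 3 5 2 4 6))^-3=(0 2 1 4 3 6 5)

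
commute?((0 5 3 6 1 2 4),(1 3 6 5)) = no:(0 5 3 6 1 2 4)*(1 3 6 5) = (0 1 2 4)(3 5 6),(1 3 6 5)*(0 5 3 6 1 2 4) = (0 5 2 4)(1 6 3)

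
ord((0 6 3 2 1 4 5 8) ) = 8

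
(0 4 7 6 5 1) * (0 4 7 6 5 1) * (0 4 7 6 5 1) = (0 6)(1 7)(4 5)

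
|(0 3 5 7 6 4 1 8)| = 8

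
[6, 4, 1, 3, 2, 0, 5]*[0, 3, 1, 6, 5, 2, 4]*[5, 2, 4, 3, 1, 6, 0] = [1, 6, 3, 0, 2, 5, 4]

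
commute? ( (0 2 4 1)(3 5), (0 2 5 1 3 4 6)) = no: (0 2 4 1)(3 5) * (0 2 5 1 3 4 6) = (0 5 4 3 1 2 6), (0 2 5 1 3 4 6) * (0 2 4 1)(3 5) = (0 4 6 2 3 1 5)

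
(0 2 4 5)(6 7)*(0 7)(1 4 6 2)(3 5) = (0 1 4 3 5 7 2 6)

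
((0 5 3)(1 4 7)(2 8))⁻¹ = (0 3 5)(1 7 4)(2 8)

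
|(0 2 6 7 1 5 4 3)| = 8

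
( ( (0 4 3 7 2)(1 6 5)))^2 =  (0 3 2 4 7)(1 5 6)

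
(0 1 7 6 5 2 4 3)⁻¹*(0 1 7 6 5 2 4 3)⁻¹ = (0 4 5 7)(1 3 2 6)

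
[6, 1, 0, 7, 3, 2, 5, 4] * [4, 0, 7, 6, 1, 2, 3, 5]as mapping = [0→3, 1→0, 2→4, 3→5, 4→6, 5→7, 6→2, 7→1]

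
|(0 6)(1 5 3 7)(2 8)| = 4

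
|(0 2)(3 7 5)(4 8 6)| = 6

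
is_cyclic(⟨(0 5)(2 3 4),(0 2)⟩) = no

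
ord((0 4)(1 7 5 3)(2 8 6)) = 12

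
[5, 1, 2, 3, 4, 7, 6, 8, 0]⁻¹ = [8, 1, 2, 3, 4, 0, 6, 5, 7]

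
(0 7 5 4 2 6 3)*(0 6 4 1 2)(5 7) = (0 5 1 2 4)(3 6)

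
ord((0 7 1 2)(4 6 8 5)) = 4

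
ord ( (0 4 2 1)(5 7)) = 4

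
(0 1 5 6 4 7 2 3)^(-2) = (0 2 4 5)(1 3 7 6)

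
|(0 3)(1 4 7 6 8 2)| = 6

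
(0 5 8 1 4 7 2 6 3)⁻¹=(0 3 6 2 7 4 1 8 5)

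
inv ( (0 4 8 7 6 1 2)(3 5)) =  (0 2 1 6 7 8 4)(3 5)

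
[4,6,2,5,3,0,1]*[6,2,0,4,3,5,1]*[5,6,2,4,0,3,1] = [4,6,5,3,0,1,2]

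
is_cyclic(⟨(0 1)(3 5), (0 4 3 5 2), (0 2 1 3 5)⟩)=no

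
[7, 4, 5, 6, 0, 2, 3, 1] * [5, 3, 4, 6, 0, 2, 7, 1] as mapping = [0→1, 1→0, 2→2, 3→7, 4→5, 5→4, 6→6, 7→3] 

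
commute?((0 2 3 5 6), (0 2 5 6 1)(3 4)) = no:(0 2 3 5 6)*(0 2 5 6 1)(3 4) = (0 5 1)(2 4 3 6), (0 2 5 6 1)(3 4)*(0 2 3 5 6) = (0 3 4 5)(1 2 6)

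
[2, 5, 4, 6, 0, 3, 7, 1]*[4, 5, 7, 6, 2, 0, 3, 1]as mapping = [0→7, 1→0, 2→2, 3→3, 4→4, 5→6, 6→1, 7→5]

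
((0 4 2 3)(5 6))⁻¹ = (0 3 2 4)(5 6)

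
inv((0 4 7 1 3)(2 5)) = (0 3 1 7 4)(2 5)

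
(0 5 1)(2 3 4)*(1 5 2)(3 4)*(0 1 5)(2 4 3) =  (0 4 5)(2 3)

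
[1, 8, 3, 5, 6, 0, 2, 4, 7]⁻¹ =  [5, 0, 6, 2, 7, 3, 4, 8, 1]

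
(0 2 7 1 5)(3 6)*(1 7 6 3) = (0 2 6 1 5)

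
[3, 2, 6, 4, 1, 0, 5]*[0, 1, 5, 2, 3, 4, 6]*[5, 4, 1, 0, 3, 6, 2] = [1, 6, 2, 0, 4, 5, 3]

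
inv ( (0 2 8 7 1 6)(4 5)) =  (0 6 1 7 8 2)(4 5)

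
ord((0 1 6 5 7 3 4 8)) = 8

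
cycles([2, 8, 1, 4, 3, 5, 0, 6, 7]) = (0 2 1 8 7 6)(3 4)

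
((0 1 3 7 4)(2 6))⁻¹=(0 4 7 3 1)(2 6)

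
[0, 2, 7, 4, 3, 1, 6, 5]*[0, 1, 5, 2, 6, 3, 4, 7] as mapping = [0→0, 1→5, 2→7, 3→6, 4→2, 5→1, 6→4, 7→3] 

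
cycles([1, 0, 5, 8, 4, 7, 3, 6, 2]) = (0 1) (2 5 7 6 3 8) 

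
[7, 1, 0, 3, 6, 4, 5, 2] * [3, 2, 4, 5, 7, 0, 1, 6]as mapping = [0→6, 1→2, 2→3, 3→5, 4→1, 5→7, 6→0, 7→4]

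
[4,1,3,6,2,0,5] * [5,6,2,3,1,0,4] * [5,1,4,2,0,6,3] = [1,3,2,0,4,6,5]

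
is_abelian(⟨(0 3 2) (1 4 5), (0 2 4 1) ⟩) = no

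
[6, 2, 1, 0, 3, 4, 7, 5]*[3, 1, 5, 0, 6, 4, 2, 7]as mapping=[0→2, 1→5, 2→1, 3→3, 4→0, 5→6, 6→7, 7→4]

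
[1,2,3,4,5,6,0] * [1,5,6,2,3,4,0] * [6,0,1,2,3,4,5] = [4,5,1,2,3,6,0]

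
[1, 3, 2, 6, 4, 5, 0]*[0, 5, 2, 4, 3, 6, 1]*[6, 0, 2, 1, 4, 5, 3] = [5, 4, 2, 0, 1, 3, 6]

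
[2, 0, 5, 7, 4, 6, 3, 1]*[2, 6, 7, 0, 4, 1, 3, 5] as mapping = [0→7, 1→2, 2→1, 3→5, 4→4, 5→3, 6→0, 7→6] 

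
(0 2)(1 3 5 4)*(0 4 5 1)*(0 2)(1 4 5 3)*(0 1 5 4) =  (0 1 5 3)(2 4)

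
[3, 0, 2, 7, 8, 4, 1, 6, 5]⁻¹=[1, 6, 2, 0, 5, 8, 7, 3, 4]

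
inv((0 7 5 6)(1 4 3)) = (0 6 5 7)(1 3 4)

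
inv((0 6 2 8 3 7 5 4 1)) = (0 1 4 5 7 3 8 2 6)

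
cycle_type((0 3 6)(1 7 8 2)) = 3.4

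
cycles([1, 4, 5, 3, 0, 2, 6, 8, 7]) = (0 1 4)(2 5)(7 8)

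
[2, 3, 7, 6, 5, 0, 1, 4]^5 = [0, 6, 2, 1, 4, 5, 3, 7]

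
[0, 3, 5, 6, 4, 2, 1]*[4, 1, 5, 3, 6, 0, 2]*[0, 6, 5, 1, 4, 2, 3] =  [4, 1, 0, 5, 3, 2, 6]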